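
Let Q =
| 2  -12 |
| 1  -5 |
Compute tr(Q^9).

tr Q = -3 and det Q = 2, so the characteristic polynomial is λ² − (-3)λ + (2) with roots -2 and -1.
Eigenvectors give P = [[-3, -4], [-1, -1]] with P⁻¹ = [[1, -4], [-1, 3]], and Q = P·diag(-2, -1)·P⁻¹.
Then Q^9 = P·diag(-512, -1)·P⁻¹ = [[1536, 4], [512, 1]] · [[1, -4], [-1, 3]] = [[1532, -6132], [511, -2045]].

-513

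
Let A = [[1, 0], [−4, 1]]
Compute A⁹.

[[1, 0], [−36, 1]]

A = I + N where N = [[0, 0], [−4, 0]] is strictly lower-triangular, so N² = 0.
(I + N)⁹ = I + 9·N = [[1, 0], [−36, 1]].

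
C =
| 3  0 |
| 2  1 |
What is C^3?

[[27, 0], [26, 1]]

tr C = 4 and det C = 3, so the characteristic polynomial is λ² − (4)λ + (3) with roots 3 and 1.
Eigenvectors give P = [[1, 0], [1, 1]] with P⁻¹ = [[1, 0], [−1, 1]], and C = P·diag(3, 1)·P⁻¹.
Then C^3 = P·diag(27, 1)·P⁻¹ = [[27, 0], [27, 1]] · [[1, 0], [−1, 1]] = [[27, 0], [26, 1]].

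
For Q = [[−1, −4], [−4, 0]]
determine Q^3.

[[−33, −68], [−68, −16]]

Q^2 = [[17, 4], [4, 16]]
Q^3 = [[−33, −68], [−68, −16]]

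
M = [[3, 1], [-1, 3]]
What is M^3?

M^2 = [[8, 6], [-6, 8]]
M^3 = [[18, 26], [-26, 18]]

[[18, 26], [-26, 18]]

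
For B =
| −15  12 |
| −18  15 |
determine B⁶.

tr B = 0 and det B = −9, so the characteristic polynomial is λ² − (0)λ + (−9) with roots 3 and −3.
Eigenvectors give P = [[2, 1], [3, 1]] with P⁻¹ = [[−1, 1], [3, −2]], and B = P·diag(3, −3)·P⁻¹.
Then B⁶ = P·diag(729, 729)·P⁻¹ = [[1458, 729], [2187, 729]] · [[−1, 1], [3, −2]] = [[729, 0], [0, 729]].

[[729, 0], [0, 729]]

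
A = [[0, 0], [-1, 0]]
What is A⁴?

A is strictly triangular, hence nilpotent: A² = 0, so A⁴ = 0.

[[0, 0], [0, 0]]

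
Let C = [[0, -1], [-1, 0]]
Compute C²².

C² = I (check: tr C = 0 and det C = -1), so C²² = I since 22 is even.

[[1, 0], [0, 1]]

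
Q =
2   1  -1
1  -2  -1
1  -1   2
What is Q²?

[[4, 1, -5], [-1, 6, -1], [3, 1, 4]]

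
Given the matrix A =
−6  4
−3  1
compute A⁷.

tr A = −5 and det A = 6, so the characteristic polynomial is λ² − (−5)λ + (6) with roots −2 and −3.
Eigenvectors give P = [[1, 4], [1, 3]] with P⁻¹ = [[−3, 4], [1, −1]], and A = P·diag(−2, −3)·P⁻¹.
Then A⁷ = P·diag(−128, −2187)·P⁻¹ = [[−128, −8748], [−128, −6561]] · [[−3, 4], [1, −1]] = [[−8364, 8236], [−6177, 6049]].

[[−8364, 8236], [−6177, 6049]]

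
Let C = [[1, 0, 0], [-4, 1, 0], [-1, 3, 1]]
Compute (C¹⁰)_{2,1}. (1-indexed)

-40

C = I + N where N = [[0, 0, 0], [-4, 0, 0], [-1, 3, 0]] is strictly lower-triangular, so N³ = 0.
(I + N)¹⁰ = I + 10·N + 45·N² = [[1, 0, 0], [-40, 1, 0], [-550, 30, 1]].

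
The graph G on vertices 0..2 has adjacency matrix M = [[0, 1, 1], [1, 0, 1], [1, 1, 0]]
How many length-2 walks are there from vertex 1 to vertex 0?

1

The number of length-2 walks from vertex 1 to vertex 0 is entry (1,0) of M^2, where M is the adjacency matrix.
M^2 = [[2, 1, 1], [1, 2, 1], [1, 1, 2]]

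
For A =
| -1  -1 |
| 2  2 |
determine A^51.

[[-1, -1], [2, 2]]

A² = A (a projection; rank 1, trace 1), so A^51 = A.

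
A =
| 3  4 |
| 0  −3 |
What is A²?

[[9, 0], [0, 9]]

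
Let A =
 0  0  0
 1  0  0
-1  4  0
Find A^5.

A is strictly triangular, hence nilpotent: A^3 = 0, so A^5 = 0.

[[0, 0, 0], [0, 0, 0], [0, 0, 0]]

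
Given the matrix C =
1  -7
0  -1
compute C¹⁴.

C² = I (check: tr C = 0 and det C = -1), so C¹⁴ = I since 14 is even.

[[1, 0], [0, 1]]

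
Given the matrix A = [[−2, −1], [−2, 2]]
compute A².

[[6, 0], [0, 6]]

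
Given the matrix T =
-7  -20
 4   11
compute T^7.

[[-8743, -21860], [4372, 10931]]

tr T = 4 and det T = 3, so the characteristic polynomial is λ² − (4)λ + (3) with roots 3 and 1.
Eigenvectors give P = [[-2, -5], [1, 2]] with P⁻¹ = [[2, 5], [-1, -2]], and T = P·diag(3, 1)·P⁻¹.
Then T^7 = P·diag(2187, 1)·P⁻¹ = [[-4374, -5], [2187, 2]] · [[2, 5], [-1, -2]] = [[-8743, -21860], [4372, 10931]].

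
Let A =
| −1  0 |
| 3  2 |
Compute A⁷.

tr A = 1 and det A = −2, so the characteristic polynomial is λ² − (1)λ + (−2) with roots −1 and 2.
Eigenvectors give P = [[1, 0], [−1, 1]] with P⁻¹ = [[1, 0], [1, 1]], and A = P·diag(−1, 2)·P⁻¹.
Then A⁷ = P·diag(−1, 128)·P⁻¹ = [[−1, 0], [1, 128]] · [[1, 0], [1, 1]] = [[−1, 0], [129, 128]].

[[−1, 0], [129, 128]]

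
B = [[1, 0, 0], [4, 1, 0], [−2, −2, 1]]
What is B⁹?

[[1, 0, 0], [36, 1, 0], [−306, −18, 1]]

B = I + N where N = [[0, 0, 0], [4, 0, 0], [−2, −2, 0]] is strictly lower-triangular, so N³ = 0.
(I + N)⁹ = I + 9·N + 36·N² = [[1, 0, 0], [36, 1, 0], [−306, −18, 1]].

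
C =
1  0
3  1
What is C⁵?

C = I + N where N = [[0, 0], [3, 0]] is strictly lower-triangular, so N² = 0.
(I + N)⁵ = I + 5·N = [[1, 0], [15, 1]].

[[1, 0], [15, 1]]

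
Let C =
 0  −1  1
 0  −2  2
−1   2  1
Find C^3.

[[1, −9, 6], [2, −18, 12], [−4, 11, 1]]

C^2 = [[−1, 4, −1], [−2, 8, −2], [−1, −1, 4]]
C^3 = [[1, −9, 6], [2, −18, 12], [−4, 11, 1]]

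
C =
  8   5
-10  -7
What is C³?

[[62, 35], [-70, -43]]

tr C = 1 and det C = -6, so the characteristic polynomial is λ² − (1)λ + (-6) with roots 3 and -2.
Eigenvectors give P = [[-1, -1], [1, 2]] with P⁻¹ = [[-2, -1], [1, 1]], and C = P·diag(3, -2)·P⁻¹.
Then C³ = P·diag(27, -8)·P⁻¹ = [[-27, 8], [27, -16]] · [[-2, -1], [1, 1]] = [[62, 35], [-70, -43]].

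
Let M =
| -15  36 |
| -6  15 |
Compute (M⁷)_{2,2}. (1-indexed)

tr M = 0 and det M = -9, so the characteristic polynomial is λ² − (0)λ + (-9) with roots -3 and 3.
Eigenvectors give P = [[3, -2], [1, -1]] with P⁻¹ = [[1, -2], [1, -3]], and M = P·diag(-3, 3)·P⁻¹.
Then M⁷ = P·diag(-2187, 2187)·P⁻¹ = [[-6561, -4374], [-2187, -2187]] · [[1, -2], [1, -3]] = [[-10935, 26244], [-4374, 10935]].

10935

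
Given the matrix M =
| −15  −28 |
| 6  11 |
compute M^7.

tr M = −4 and det M = 3, so the characteristic polynomial is λ² − (−4)λ + (3) with roots −3 and −1.
Eigenvectors give P = [[−7, 2], [3, −1]] with P⁻¹ = [[−1, −2], [−3, −7]], and M = P·diag(−3, −1)·P⁻¹.
Then M^7 = P·diag(−2187, −1)·P⁻¹ = [[15309, −2], [−6561, 1]] · [[−1, −2], [−3, −7]] = [[−15303, −30604], [6558, 13115]].

[[−15303, −30604], [6558, 13115]]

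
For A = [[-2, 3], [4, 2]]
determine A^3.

[[-32, 48], [64, 32]]

A^2 = [[16, 0], [0, 16]]
A^3 = [[-32, 48], [64, 32]]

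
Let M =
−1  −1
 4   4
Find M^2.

[[−3, −3], [12, 12]]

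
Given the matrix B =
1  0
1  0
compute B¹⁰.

B² = B (a projection; rank 1, trace 1), so B¹⁰ = B.

[[1, 0], [1, 0]]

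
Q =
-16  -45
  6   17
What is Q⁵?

tr Q = 1 and det Q = -2, so the characteristic polynomial is λ² − (1)λ + (-2) with roots -1 and 2.
Eigenvectors give P = [[-3, -5], [1, 2]] with P⁻¹ = [[-2, -5], [1, 3]], and Q = P·diag(-1, 2)·P⁻¹.
Then Q⁵ = P·diag(-1, 32)·P⁻¹ = [[3, -160], [-1, 64]] · [[-2, -5], [1, 3]] = [[-166, -495], [66, 197]].

[[-166, -495], [66, 197]]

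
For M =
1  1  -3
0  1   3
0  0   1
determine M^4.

M = I + N where N = [[0, 1, -3], [0, 0, 3], [0, 0, 0]] is strictly upper-triangular, so N^3 = 0.
(I + N)^4 = I + 4·N + 6·N^2 = [[1, 4, 6], [0, 1, 12], [0, 0, 1]].

[[1, 4, 6], [0, 1, 12], [0, 0, 1]]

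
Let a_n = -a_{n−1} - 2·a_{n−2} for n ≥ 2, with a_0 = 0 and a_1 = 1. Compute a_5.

With companion matrix T = [[-1, -2], [1, 0]], [a_n, a_{n−1}]ᵀ = T·[a_{n−1}, a_{n−2}]ᵀ, so [a_5, a_4]ᵀ = T⁴·[a_1, a_0]ᵀ.
T⁴ = [[-1, -6], [3, 2]], giving [a_5, a_4]ᵀ = [[-1], [3]].

-1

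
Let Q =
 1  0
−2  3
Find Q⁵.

[[1, 0], [−242, 243]]

tr Q = 4 and det Q = 3, so the characteristic polynomial is λ² − (4)λ + (3) with roots 3 and 1.
Eigenvectors give P = [[0, 1], [−1, 1]] with P⁻¹ = [[1, −1], [1, 0]], and Q = P·diag(3, 1)·P⁻¹.
Then Q⁵ = P·diag(243, 1)·P⁻¹ = [[0, 1], [−243, 1]] · [[1, −1], [1, 0]] = [[1, 0], [−242, 243]].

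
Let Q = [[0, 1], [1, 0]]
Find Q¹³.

Q² = I (check: tr Q = 0 and det Q = −1), so Q¹³ = Q since 13 is odd.

[[0, 1], [1, 0]]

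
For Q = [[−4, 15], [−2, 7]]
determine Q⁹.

[[−2554, 7665], [−1022, 3067]]

tr Q = 3 and det Q = 2, so the characteristic polynomial is λ² − (3)λ + (2) with roots 1 and 2.
Eigenvectors give P = [[3, −5], [1, −2]] with P⁻¹ = [[2, −5], [1, −3]], and Q = P·diag(1, 2)·P⁻¹.
Then Q⁹ = P·diag(1, 512)·P⁻¹ = [[3, −2560], [1, −1024]] · [[2, −5], [1, −3]] = [[−2554, 7665], [−1022, 3067]].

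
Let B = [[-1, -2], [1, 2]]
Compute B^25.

[[-1, -2], [1, 2]]

B² = B (a projection; rank 1, trace 1), so B^25 = B.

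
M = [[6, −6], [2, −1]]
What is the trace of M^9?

tr M = 5 and det M = 6, so the characteristic polynomial is λ² − (5)λ + (6) with roots 3 and 2.
Eigenvectors give P = [[2, −3], [1, −2]] with P⁻¹ = [[2, −3], [1, −2]], and M = P·diag(3, 2)·P⁻¹.
Then M^9 = P·diag(19683, 512)·P⁻¹ = [[39366, −1536], [19683, −1024]] · [[2, −3], [1, −2]] = [[77196, −115026], [38342, −57001]].

20195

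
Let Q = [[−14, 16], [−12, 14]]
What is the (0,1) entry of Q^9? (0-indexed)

tr Q = 0 and det Q = −4, so the characteristic polynomial is λ² − (0)λ + (−4) with roots −2 and 2.
Eigenvectors give P = [[−4, −1], [−3, −1]] with P⁻¹ = [[−1, 1], [3, −4]], and Q = P·diag(−2, 2)·P⁻¹.
Then Q^9 = P·diag(−512, 512)·P⁻¹ = [[2048, −512], [1536, −512]] · [[−1, 1], [3, −4]] = [[−3584, 4096], [−3072, 3584]].

4096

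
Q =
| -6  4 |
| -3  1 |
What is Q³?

tr Q = -5 and det Q = 6, so the characteristic polynomial is λ² − (-5)λ + (6) with roots -2 and -3.
Eigenvectors give P = [[-1, -4], [-1, -3]] with P⁻¹ = [[3, -4], [-1, 1]], and Q = P·diag(-2, -3)·P⁻¹.
Then Q³ = P·diag(-8, -27)·P⁻¹ = [[8, 108], [8, 81]] · [[3, -4], [-1, 1]] = [[-84, 76], [-57, 49]].

[[-84, 76], [-57, 49]]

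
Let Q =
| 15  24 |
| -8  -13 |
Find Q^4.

[[321, 480], [-160, -239]]

tr Q = 2 and det Q = -3, so the characteristic polynomial is λ² − (2)λ + (-3) with roots 3 and -1.
Eigenvectors give P = [[-2, -3], [1, 2]] with P⁻¹ = [[-2, -3], [1, 2]], and Q = P·diag(3, -1)·P⁻¹.
Then Q^4 = P·diag(81, 1)·P⁻¹ = [[-162, -3], [81, 2]] · [[-2, -3], [1, 2]] = [[321, 480], [-160, -239]].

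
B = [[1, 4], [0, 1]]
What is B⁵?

[[1, 20], [0, 1]]

B = I + N where N = [[0, 4], [0, 0]] is strictly upper-triangular, so N² = 0.
(I + N)⁵ = I + 5·N = [[1, 20], [0, 1]].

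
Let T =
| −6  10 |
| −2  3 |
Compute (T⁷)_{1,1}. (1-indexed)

−636

tr T = −3 and det T = 2, so the characteristic polynomial is λ² − (−3)λ + (2) with roots −1 and −2.
Eigenvectors give P = [[2, 5], [1, 2]] with P⁻¹ = [[−2, 5], [1, −2]], and T = P·diag(−1, −2)·P⁻¹.
Then T⁷ = P·diag(−1, −128)·P⁻¹ = [[−2, −640], [−1, −256]] · [[−2, 5], [1, −2]] = [[−636, 1270], [−254, 507]].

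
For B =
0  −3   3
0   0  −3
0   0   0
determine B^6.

[[0, 0, 0], [0, 0, 0], [0, 0, 0]]

B is strictly triangular, hence nilpotent: B^3 = 0, so B^6 = 0.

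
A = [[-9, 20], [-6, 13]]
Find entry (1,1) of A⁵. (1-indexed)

tr A = 4 and det A = 3, so the characteristic polynomial is λ² − (4)λ + (3) with roots 1 and 3.
Eigenvectors give P = [[2, 5], [1, 3]] with P⁻¹ = [[3, -5], [-1, 2]], and A = P·diag(1, 3)·P⁻¹.
Then A⁵ = P·diag(1, 243)·P⁻¹ = [[2, 1215], [1, 729]] · [[3, -5], [-1, 2]] = [[-1209, 2420], [-726, 1453]].

-1209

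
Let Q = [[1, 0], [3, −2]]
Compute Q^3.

tr Q = −1 and det Q = −2, so the characteristic polynomial is λ² − (−1)λ + (−2) with roots 1 and −2.
Eigenvectors give P = [[1, 0], [1, 1]] with P⁻¹ = [[1, 0], [−1, 1]], and Q = P·diag(1, −2)·P⁻¹.
Then Q^3 = P·diag(1, −8)·P⁻¹ = [[1, 0], [1, −8]] · [[1, 0], [−1, 1]] = [[1, 0], [9, −8]].

[[1, 0], [9, −8]]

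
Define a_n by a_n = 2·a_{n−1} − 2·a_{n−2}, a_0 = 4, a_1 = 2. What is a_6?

With companion matrix T = [[2, −2], [1, 0]], [a_n, a_{n−1}]ᵀ = T·[a_{n−1}, a_{n−2}]ᵀ, so [a_6, a_5]ᵀ = T⁵·[a_1, a_0]ᵀ.
T⁵ = [[−8, 8], [−4, 0]], giving [a_6, a_5]ᵀ = [[16], [−8]].

16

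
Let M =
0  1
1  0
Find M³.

[[0, 1], [1, 0]]

M² = I (check: tr M = 0 and det M = -1), so M³ = M since 3 is odd.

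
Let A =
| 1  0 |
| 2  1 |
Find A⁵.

[[1, 0], [10, 1]]

A = I + N where N = [[0, 0], [2, 0]] is strictly lower-triangular, so N² = 0.
(I + N)⁵ = I + 5·N = [[1, 0], [10, 1]].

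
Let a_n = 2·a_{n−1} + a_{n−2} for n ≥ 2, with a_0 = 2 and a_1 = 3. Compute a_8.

1562

With companion matrix A = [[2, 1], [1, 0]], [a_n, a_{n−1}]ᵀ = A·[a_{n−1}, a_{n−2}]ᵀ, so [a_8, a_7]ᵀ = A^7·[a_1, a_0]ᵀ.
A^7 = [[408, 169], [169, 70]], giving [a_8, a_7]ᵀ = [[1562], [647]].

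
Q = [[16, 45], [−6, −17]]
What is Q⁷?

tr Q = −1 and det Q = −2, so the characteristic polynomial is λ² − (−1)λ + (−2) with roots −2 and 1.
Eigenvectors give P = [[−5, −3], [2, 1]] with P⁻¹ = [[1, 3], [−2, −5]], and Q = P·diag(−2, 1)·P⁻¹.
Then Q⁷ = P·diag(−128, 1)·P⁻¹ = [[640, −3], [−256, 1]] · [[1, 3], [−2, −5]] = [[646, 1935], [−258, −773]].

[[646, 1935], [−258, −773]]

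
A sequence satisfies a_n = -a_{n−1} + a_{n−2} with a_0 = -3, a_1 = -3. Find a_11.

With companion matrix Q = [[-1, 1], [1, 0]], [a_n, a_{n−1}]ᵀ = Q·[a_{n−1}, a_{n−2}]ᵀ, so [a_11, a_10]ᵀ = Q¹⁰·[a_1, a_0]ᵀ.
Q¹⁰ = [[89, -55], [-55, 34]], giving [a_11, a_10]ᵀ = [[-102], [63]].

-102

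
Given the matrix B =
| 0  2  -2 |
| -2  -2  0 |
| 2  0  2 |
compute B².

[[-8, -4, -4], [4, 0, 4], [4, 4, 0]]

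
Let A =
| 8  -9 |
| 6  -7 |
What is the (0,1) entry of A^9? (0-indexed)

tr A = 1 and det A = -2, so the characteristic polynomial is λ² − (1)λ + (-2) with roots -1 and 2.
Eigenvectors give P = [[1, 3], [1, 2]] with P⁻¹ = [[-2, 3], [1, -1]], and A = P·diag(-1, 2)·P⁻¹.
Then A^9 = P·diag(-1, 512)·P⁻¹ = [[-1, 1536], [-1, 1024]] · [[-2, 3], [1, -1]] = [[1538, -1539], [1026, -1027]].

-1539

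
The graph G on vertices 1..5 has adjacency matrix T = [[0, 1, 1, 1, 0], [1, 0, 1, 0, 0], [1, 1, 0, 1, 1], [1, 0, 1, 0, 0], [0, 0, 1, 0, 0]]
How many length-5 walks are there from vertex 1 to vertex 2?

The number of length-5 walks from vertex 1 to vertex 2 is entry (1,2) of T^5, where T is the adjacency matrix.
T^2 = [[3, 1, 2, 1, 1], [1, 2, 1, 2, 1], [2, 1, 4, 1, 0], [1, 2, 1, 2, 1], [1, 1, 0, 1, 1]]
T^3 = [[4, 5, 6, 5, 2], [5, 2, 6, 2, 1], [6, 6, 4, 6, 4], [5, 2, 6, 2, 1], [2, 1, 4, 1, 0]]
T^4 = [[16, 10, 16, 10, 6], [10, 11, 10, 11, 6], [16, 10, 22, 10, 4], [10, 11, 10, 11, 6], [6, 6, 4, 6, 4]]
T^5 = [[36, 32, 42, 32, 16], [32, 20, 38, 20, 10], [42, 38, 40, 38, 22], [32, 20, 38, 20, 10], [16, 10, 22, 10, 4]]

32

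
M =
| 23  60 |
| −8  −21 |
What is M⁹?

[[118103, 295260], [−39368, −98421]]

tr M = 2 and det M = −3, so the characteristic polynomial is λ² − (2)λ + (−3) with roots 3 and −1.
Eigenvectors give P = [[−3, −5], [1, 2]] with P⁻¹ = [[−2, −5], [1, 3]], and M = P·diag(3, −1)·P⁻¹.
Then M⁹ = P·diag(19683, −1)·P⁻¹ = [[−59049, 5], [19683, −2]] · [[−2, −5], [1, 3]] = [[118103, 295260], [−39368, −98421]].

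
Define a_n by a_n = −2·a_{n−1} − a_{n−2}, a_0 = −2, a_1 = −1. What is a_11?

With companion matrix C = [[−2, −1], [1, 0]], [a_n, a_{n−1}]ᵀ = C·[a_{n−1}, a_{n−2}]ᵀ, so [a_11, a_10]ᵀ = C^10·[a_1, a_0]ᵀ.
C^10 = [[11, 10], [−10, −9]], giving [a_11, a_10]ᵀ = [[−31], [28]].

−31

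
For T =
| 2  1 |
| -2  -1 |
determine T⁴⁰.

T² = T (a projection; rank 1, trace 1), so T⁴⁰ = T.

[[2, 1], [-2, -1]]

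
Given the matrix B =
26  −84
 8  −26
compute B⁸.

tr B = 0 and det B = −4, so the characteristic polynomial is λ² − (0)λ + (−4) with roots −2 and 2.
Eigenvectors give P = [[−3, 7], [−1, 2]] with P⁻¹ = [[2, −7], [1, −3]], and B = P·diag(−2, 2)·P⁻¹.
Then B⁸ = P·diag(256, 256)·P⁻¹ = [[−768, 1792], [−256, 512]] · [[2, −7], [1, −3]] = [[256, 0], [0, 256]].

[[256, 0], [0, 256]]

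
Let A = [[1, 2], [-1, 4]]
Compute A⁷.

tr A = 5 and det A = 6, so the characteristic polynomial is λ² − (5)λ + (6) with roots 2 and 3.
Eigenvectors give P = [[2, 1], [1, 1]] with P⁻¹ = [[1, -1], [-1, 2]], and A = P·diag(2, 3)·P⁻¹.
Then A⁷ = P·diag(128, 2187)·P⁻¹ = [[256, 2187], [128, 2187]] · [[1, -1], [-1, 2]] = [[-1931, 4118], [-2059, 4246]].

[[-1931, 4118], [-2059, 4246]]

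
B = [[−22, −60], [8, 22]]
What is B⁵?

tr B = 0 and det B = −4, so the characteristic polynomial is λ² − (0)λ + (−4) with roots 2 and −2.
Eigenvectors give P = [[−5, −3], [2, 1]] with P⁻¹ = [[1, 3], [−2, −5]], and B = P·diag(2, −2)·P⁻¹.
Then B⁵ = P·diag(32, −32)·P⁻¹ = [[−160, 96], [64, −32]] · [[1, 3], [−2, −5]] = [[−352, −960], [128, 352]].

[[−352, −960], [128, 352]]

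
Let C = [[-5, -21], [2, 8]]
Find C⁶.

tr C = 3 and det C = 2, so the characteristic polynomial is λ² − (3)λ + (2) with roots 2 and 1.
Eigenvectors give P = [[-3, 7], [1, -2]] with P⁻¹ = [[2, 7], [1, 3]], and C = P·diag(2, 1)·P⁻¹.
Then C⁶ = P·diag(64, 1)·P⁻¹ = [[-192, 7], [64, -2]] · [[2, 7], [1, 3]] = [[-377, -1323], [126, 442]].

[[-377, -1323], [126, 442]]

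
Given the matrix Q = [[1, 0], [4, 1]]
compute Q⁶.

Q = I + N where N = [[0, 0], [4, 0]] is strictly lower-triangular, so N² = 0.
(I + N)⁶ = I + 6·N = [[1, 0], [24, 1]].

[[1, 0], [24, 1]]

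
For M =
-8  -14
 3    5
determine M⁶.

[[442, 882], [-189, -377]]

tr M = -3 and det M = 2, so the characteristic polynomial is λ² − (-3)λ + (2) with roots -1 and -2.
Eigenvectors give P = [[2, 7], [-1, -3]] with P⁻¹ = [[-3, -7], [1, 2]], and M = P·diag(-1, -2)·P⁻¹.
Then M⁶ = P·diag(1, 64)·P⁻¹ = [[2, 448], [-1, -192]] · [[-3, -7], [1, 2]] = [[442, 882], [-189, -377]].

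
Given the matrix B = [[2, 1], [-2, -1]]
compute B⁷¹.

[[2, 1], [-2, -1]]

B² = B (a projection; rank 1, trace 1), so B⁷¹ = B.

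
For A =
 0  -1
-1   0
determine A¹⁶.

A² = I (check: tr A = 0 and det A = -1), so A¹⁶ = I since 16 is even.

[[1, 0], [0, 1]]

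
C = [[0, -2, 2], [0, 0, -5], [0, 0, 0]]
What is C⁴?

[[0, 0, 0], [0, 0, 0], [0, 0, 0]]

C is strictly triangular, hence nilpotent: C³ = 0, so C⁴ = 0.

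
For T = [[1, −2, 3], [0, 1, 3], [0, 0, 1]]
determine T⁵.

[[1, −10, −45], [0, 1, 15], [0, 0, 1]]

T = I + N where N = [[0, −2, 3], [0, 0, 3], [0, 0, 0]] is strictly upper-triangular, so N³ = 0.
(I + N)⁵ = I + 5·N + 10·N² = [[1, −10, −45], [0, 1, 15], [0, 0, 1]].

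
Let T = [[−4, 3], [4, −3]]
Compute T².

[[28, −21], [−28, 21]]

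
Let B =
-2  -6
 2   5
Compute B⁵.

tr B = 3 and det B = 2, so the characteristic polynomial is λ² − (3)λ + (2) with roots 2 and 1.
Eigenvectors give P = [[3, -2], [-2, 1]] with P⁻¹ = [[-1, -2], [-2, -3]], and B = P·diag(2, 1)·P⁻¹.
Then B⁵ = P·diag(32, 1)·P⁻¹ = [[96, -2], [-64, 1]] · [[-1, -2], [-2, -3]] = [[-92, -186], [62, 125]].

[[-92, -186], [62, 125]]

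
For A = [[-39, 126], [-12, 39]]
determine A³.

tr A = 0 and det A = -9, so the characteristic polynomial is λ² − (0)λ + (-9) with roots -3 and 3.
Eigenvectors give P = [[7, 3], [2, 1]] with P⁻¹ = [[1, -3], [-2, 7]], and A = P·diag(-3, 3)·P⁻¹.
Then A³ = P·diag(-27, 27)·P⁻¹ = [[-189, 81], [-54, 27]] · [[1, -3], [-2, 7]] = [[-351, 1134], [-108, 351]].

[[-351, 1134], [-108, 351]]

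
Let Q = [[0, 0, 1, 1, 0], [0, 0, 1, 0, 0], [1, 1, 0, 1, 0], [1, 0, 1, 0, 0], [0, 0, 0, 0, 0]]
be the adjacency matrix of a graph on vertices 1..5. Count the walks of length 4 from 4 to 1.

6

The number of length-4 walks from vertex 4 to vertex 1 is entry (4,1) of Q⁴, where Q is the adjacency matrix.
Q² = [[2, 1, 1, 1, 0], [1, 1, 0, 1, 0], [1, 0, 3, 1, 0], [1, 1, 1, 2, 0], [0, 0, 0, 0, 0]]
Q³ = [[2, 1, 4, 3, 0], [1, 0, 3, 1, 0], [4, 3, 2, 4, 0], [3, 1, 4, 2, 0], [0, 0, 0, 0, 0]]
Q⁴ = [[7, 4, 6, 6, 0], [4, 3, 2, 4, 0], [6, 2, 11, 6, 0], [6, 4, 6, 7, 0], [0, 0, 0, 0, 0]]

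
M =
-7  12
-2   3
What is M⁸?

tr M = -4 and det M = 3, so the characteristic polynomial is λ² − (-4)λ + (3) with roots -1 and -3.
Eigenvectors give P = [[-2, 3], [-1, 1]] with P⁻¹ = [[1, -3], [1, -2]], and M = P·diag(-1, -3)·P⁻¹.
Then M⁸ = P·diag(1, 6561)·P⁻¹ = [[-2, 19683], [-1, 6561]] · [[1, -3], [1, -2]] = [[19681, -39360], [6560, -13119]].

[[19681, -39360], [6560, -13119]]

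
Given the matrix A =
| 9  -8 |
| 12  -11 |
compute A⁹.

tr A = -2 and det A = -3, so the characteristic polynomial is λ² − (-2)λ + (-3) with roots 1 and -3.
Eigenvectors give P = [[1, 2], [1, 3]] with P⁻¹ = [[3, -2], [-1, 1]], and A = P·diag(1, -3)·P⁻¹.
Then A⁹ = P·diag(1, -19683)·P⁻¹ = [[1, -39366], [1, -59049]] · [[3, -2], [-1, 1]] = [[39369, -39368], [59052, -59051]].

[[39369, -39368], [59052, -59051]]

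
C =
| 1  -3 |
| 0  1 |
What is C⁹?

C = I + N where N = [[0, -3], [0, 0]] is strictly upper-triangular, so N² = 0.
(I + N)⁹ = I + 9·N = [[1, -27], [0, 1]].

[[1, -27], [0, 1]]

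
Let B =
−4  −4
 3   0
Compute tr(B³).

B² = [[4, 16], [−12, −12]]
B³ = [[32, −16], [12, 48]]

80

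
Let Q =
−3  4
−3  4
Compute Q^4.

[[−3, 4], [−3, 4]]

Q^2 = [[−3, 4], [−3, 4]]
Q^3 = [[−3, 4], [−3, 4]]
Q^4 = [[−3, 4], [−3, 4]]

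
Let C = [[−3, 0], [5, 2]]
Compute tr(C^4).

tr C = −1 and det C = −6, so the characteristic polynomial is λ² − (−1)λ + (−6) with roots −3 and 2.
Eigenvectors give P = [[−1, 0], [1, 1]] with P⁻¹ = [[−1, 0], [1, 1]], and C = P·diag(−3, 2)·P⁻¹.
Then C^4 = P·diag(81, 16)·P⁻¹ = [[−81, 0], [81, 16]] · [[−1, 0], [1, 1]] = [[81, 0], [−65, 16]].

97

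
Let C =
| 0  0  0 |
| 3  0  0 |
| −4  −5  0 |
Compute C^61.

[[0, 0, 0], [0, 0, 0], [0, 0, 0]]

C is strictly triangular, hence nilpotent: C^3 = 0, so C^61 = 0.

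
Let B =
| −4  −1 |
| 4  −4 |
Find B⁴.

[[−112, 192], [−768, −112]]

B² = [[12, 8], [−32, 12]]
B³ = [[−16, −44], [176, −16]]
B⁴ = [[−112, 192], [−768, −112]]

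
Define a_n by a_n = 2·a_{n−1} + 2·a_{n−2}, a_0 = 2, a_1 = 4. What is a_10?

36544

With companion matrix A = [[2, 2], [1, 0]], [a_n, a_{n−1}]ᵀ = A·[a_{n−1}, a_{n−2}]ᵀ, so [a_10, a_9]ᵀ = A⁹·[a_1, a_0]ᵀ.
A⁹ = [[6688, 4896], [2448, 1792]], giving [a_10, a_9]ᵀ = [[36544], [13376]].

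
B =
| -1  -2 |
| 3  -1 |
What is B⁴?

[[1, -40], [60, 1]]

B² = [[-5, 4], [-6, -5]]
B³ = [[17, 6], [-9, 17]]
B⁴ = [[1, -40], [60, 1]]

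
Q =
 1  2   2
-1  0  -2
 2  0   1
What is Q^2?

[[3, 2, 0], [-5, -2, -4], [4, 4, 5]]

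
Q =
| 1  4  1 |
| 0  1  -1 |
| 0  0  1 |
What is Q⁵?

Q = I + N where N = [[0, 4, 1], [0, 0, -1], [0, 0, 0]] is strictly upper-triangular, so N³ = 0.
(I + N)⁵ = I + 5·N + 10·N² = [[1, 20, -35], [0, 1, -5], [0, 0, 1]].

[[1, 20, -35], [0, 1, -5], [0, 0, 1]]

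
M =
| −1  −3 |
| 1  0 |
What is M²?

[[−2, 3], [−1, −3]]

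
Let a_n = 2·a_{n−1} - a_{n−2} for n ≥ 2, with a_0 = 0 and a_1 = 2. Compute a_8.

With companion matrix B = [[2, -1], [1, 0]], [a_n, a_{n−1}]ᵀ = B·[a_{n−1}, a_{n−2}]ᵀ, so [a_8, a_7]ᵀ = B⁷·[a_1, a_0]ᵀ.
B⁷ = [[8, -7], [7, -6]], giving [a_8, a_7]ᵀ = [[16], [14]].

16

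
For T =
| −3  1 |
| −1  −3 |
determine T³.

[[−18, 26], [−26, −18]]

T² = [[8, −6], [6, 8]]
T³ = [[−18, 26], [−26, −18]]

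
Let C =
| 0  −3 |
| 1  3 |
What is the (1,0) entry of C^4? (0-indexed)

C^2 = [[−3, −9], [3, 6]]
C^3 = [[−9, −18], [6, 9]]
C^4 = [[−18, −27], [9, 9]]

9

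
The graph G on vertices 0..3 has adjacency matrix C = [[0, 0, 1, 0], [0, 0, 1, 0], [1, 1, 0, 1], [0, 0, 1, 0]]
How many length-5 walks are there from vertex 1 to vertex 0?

0

The number of length-5 walks from vertex 1 to vertex 0 is entry (1,0) of C⁵, where C is the adjacency matrix.
C² = [[1, 1, 0, 1], [1, 1, 0, 1], [0, 0, 3, 0], [1, 1, 0, 1]]
C³ = [[0, 0, 3, 0], [0, 0, 3, 0], [3, 3, 0, 3], [0, 0, 3, 0]]
C⁴ = [[3, 3, 0, 3], [3, 3, 0, 3], [0, 0, 9, 0], [3, 3, 0, 3]]
C⁵ = [[0, 0, 9, 0], [0, 0, 9, 0], [9, 9, 0, 9], [0, 0, 9, 0]]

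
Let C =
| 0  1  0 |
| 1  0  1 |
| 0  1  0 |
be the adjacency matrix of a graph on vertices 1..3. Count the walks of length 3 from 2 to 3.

The number of length-3 walks from vertex 2 to vertex 3 is entry (2,3) of C^3, where C is the adjacency matrix.
C^2 = [[1, 0, 1], [0, 2, 0], [1, 0, 1]]
C^3 = [[0, 2, 0], [2, 0, 2], [0, 2, 0]]

2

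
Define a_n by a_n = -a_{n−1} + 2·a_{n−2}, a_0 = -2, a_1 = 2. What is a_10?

With companion matrix T = [[-1, 2], [1, 0]], [a_n, a_{n−1}]ᵀ = T·[a_{n−1}, a_{n−2}]ᵀ, so [a_10, a_9]ᵀ = T⁹·[a_1, a_0]ᵀ.
T⁹ = [[-341, 342], [171, -170]], giving [a_10, a_9]ᵀ = [[-1366], [682]].

-1366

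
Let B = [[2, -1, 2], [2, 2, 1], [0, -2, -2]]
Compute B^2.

[[2, -8, -1], [8, 0, 4], [-4, 0, 2]]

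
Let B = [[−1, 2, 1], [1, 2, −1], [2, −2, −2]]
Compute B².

[[5, 0, −5], [−1, 8, 1], [−8, 4, 8]]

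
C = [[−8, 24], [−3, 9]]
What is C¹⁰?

C² = C (a projection; rank 1, trace 1), so C¹⁰ = C.

[[−8, 24], [−3, 9]]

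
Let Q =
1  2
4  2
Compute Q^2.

[[9, 6], [12, 12]]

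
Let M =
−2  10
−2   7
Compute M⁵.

tr M = 5 and det M = 6, so the characteristic polynomial is λ² − (5)λ + (6) with roots 3 and 2.
Eigenvectors give P = [[−2, 5], [−1, 2]] with P⁻¹ = [[2, −5], [1, −2]], and M = P·diag(3, 2)·P⁻¹.
Then M⁵ = P·diag(243, 32)·P⁻¹ = [[−486, 160], [−243, 64]] · [[2, −5], [1, −2]] = [[−812, 2110], [−422, 1087]].

[[−812, 2110], [−422, 1087]]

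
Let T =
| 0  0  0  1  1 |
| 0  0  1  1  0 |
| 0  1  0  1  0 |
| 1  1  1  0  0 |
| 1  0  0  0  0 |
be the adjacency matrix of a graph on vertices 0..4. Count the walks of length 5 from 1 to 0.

7

The number of length-5 walks from vertex 1 to vertex 0 is entry (1,0) of T⁵, where T is the adjacency matrix.
T² = [[2, 1, 1, 0, 0], [1, 2, 1, 1, 0], [1, 1, 2, 1, 0], [0, 1, 1, 3, 1], [0, 0, 0, 1, 1]]
T³ = [[0, 1, 1, 4, 2], [1, 2, 3, 4, 1], [1, 3, 2, 4, 1], [4, 4, 4, 2, 0], [2, 1, 1, 0, 0]]
T⁴ = [[6, 5, 5, 2, 0], [5, 7, 6, 6, 1], [5, 6, 7, 6, 1], [2, 6, 6, 12, 4], [0, 1, 1, 4, 2]]
T⁵ = [[2, 7, 7, 16, 6], [7, 12, 13, 18, 5], [7, 13, 12, 18, 5], [16, 18, 18, 14, 2], [6, 5, 5, 2, 0]]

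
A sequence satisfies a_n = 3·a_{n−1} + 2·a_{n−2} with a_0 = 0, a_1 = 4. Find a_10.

With companion matrix M = [[3, 2], [1, 0]], [a_n, a_{n−1}]ᵀ = M·[a_{n−1}, a_{n−2}]ᵀ, so [a_10, a_9]ᵀ = M^9·[a_1, a_0]ᵀ.
M^9 = [[79647, 44726], [22363, 12558]], giving [a_10, a_9]ᵀ = [[318588], [89452]].

318588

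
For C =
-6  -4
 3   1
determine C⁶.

[[2724, 2660], [-1995, -1931]]

tr C = -5 and det C = 6, so the characteristic polynomial is λ² − (-5)λ + (6) with roots -2 and -3.
Eigenvectors give P = [[-1, 4], [1, -3]] with P⁻¹ = [[3, 4], [1, 1]], and C = P·diag(-2, -3)·P⁻¹.
Then C⁶ = P·diag(64, 729)·P⁻¹ = [[-64, 2916], [64, -2187]] · [[3, 4], [1, 1]] = [[2724, 2660], [-1995, -1931]].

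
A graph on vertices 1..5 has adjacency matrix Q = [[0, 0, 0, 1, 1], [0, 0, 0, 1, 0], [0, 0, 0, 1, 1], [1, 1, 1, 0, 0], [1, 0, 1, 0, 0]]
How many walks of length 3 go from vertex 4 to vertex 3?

5

The number of length-3 walks from vertex 4 to vertex 3 is entry (4,3) of Q³, where Q is the adjacency matrix.
Q² = [[2, 1, 2, 0, 0], [1, 1, 1, 0, 0], [2, 1, 2, 0, 0], [0, 0, 0, 3, 2], [0, 0, 0, 2, 2]]
Q³ = [[0, 0, 0, 5, 4], [0, 0, 0, 3, 2], [0, 0, 0, 5, 4], [5, 3, 5, 0, 0], [4, 2, 4, 0, 0]]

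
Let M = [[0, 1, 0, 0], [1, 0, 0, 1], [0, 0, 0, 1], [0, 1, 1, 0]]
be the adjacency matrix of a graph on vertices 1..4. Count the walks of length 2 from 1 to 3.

0

The number of length-2 walks from vertex 1 to vertex 3 is entry (1,3) of M², where M is the adjacency matrix.
M² = [[1, 0, 0, 1], [0, 2, 1, 0], [0, 1, 1, 0], [1, 0, 0, 2]]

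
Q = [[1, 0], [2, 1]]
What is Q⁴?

[[1, 0], [8, 1]]

Q = I + N where N = [[0, 0], [2, 0]] is strictly lower-triangular, so N² = 0.
(I + N)⁴ = I + 4·N = [[1, 0], [8, 1]].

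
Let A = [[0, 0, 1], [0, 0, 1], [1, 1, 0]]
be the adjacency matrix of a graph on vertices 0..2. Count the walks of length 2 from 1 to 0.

1

The number of length-2 walks from vertex 1 to vertex 0 is entry (1,0) of A², where A is the adjacency matrix.
A² = [[1, 1, 0], [1, 1, 0], [0, 0, 2]]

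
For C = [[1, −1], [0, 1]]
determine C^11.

C = I + N where N = [[0, −1], [0, 0]] is strictly upper-triangular, so N^2 = 0.
(I + N)^11 = I + 11·N = [[1, −11], [0, 1]].

[[1, −11], [0, 1]]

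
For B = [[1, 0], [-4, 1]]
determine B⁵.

[[1, 0], [-20, 1]]

B = I + N where N = [[0, 0], [-4, 0]] is strictly lower-triangular, so N² = 0.
(I + N)⁵ = I + 5·N = [[1, 0], [-20, 1]].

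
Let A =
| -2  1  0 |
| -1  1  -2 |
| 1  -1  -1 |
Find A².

[[3, -1, -2], [-1, 2, 0], [-2, 1, 3]]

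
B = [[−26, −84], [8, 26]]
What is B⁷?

tr B = 0 and det B = −4, so the characteristic polynomial is λ² − (0)λ + (−4) with roots 2 and −2.
Eigenvectors give P = [[−3, 7], [1, −2]] with P⁻¹ = [[2, 7], [1, 3]], and B = P·diag(2, −2)·P⁻¹.
Then B⁷ = P·diag(128, −128)·P⁻¹ = [[−384, −896], [128, 256]] · [[2, 7], [1, 3]] = [[−1664, −5376], [512, 1664]].

[[−1664, −5376], [512, 1664]]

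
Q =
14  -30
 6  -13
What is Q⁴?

tr Q = 1 and det Q = -2, so the characteristic polynomial is λ² − (1)λ + (-2) with roots -1 and 2.
Eigenvectors give P = [[2, 5], [1, 2]] with P⁻¹ = [[-2, 5], [1, -2]], and Q = P·diag(-1, 2)·P⁻¹.
Then Q⁴ = P·diag(1, 16)·P⁻¹ = [[2, 80], [1, 32]] · [[-2, 5], [1, -2]] = [[76, -150], [30, -59]].

[[76, -150], [30, -59]]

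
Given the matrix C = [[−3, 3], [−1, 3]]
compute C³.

C² = [[6, 0], [0, 6]]
C³ = [[−18, 18], [−6, 18]]

[[−18, 18], [−6, 18]]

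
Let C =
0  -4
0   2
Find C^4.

[[0, -32], [0, 16]]

C^2 = [[0, -8], [0, 4]]
C^3 = [[0, -16], [0, 8]]
C^4 = [[0, -32], [0, 16]]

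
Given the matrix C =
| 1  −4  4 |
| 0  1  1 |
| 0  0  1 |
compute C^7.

[[1, −28, −56], [0, 1, 7], [0, 0, 1]]

C = I + N where N = [[0, −4, 4], [0, 0, 1], [0, 0, 0]] is strictly upper-triangular, so N^3 = 0.
(I + N)^7 = I + 7·N + 21·N^2 = [[1, −28, −56], [0, 1, 7], [0, 0, 1]].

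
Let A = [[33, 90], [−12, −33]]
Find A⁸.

tr A = 0 and det A = −9, so the characteristic polynomial is λ² − (0)λ + (−9) with roots 3 and −3.
Eigenvectors give P = [[−3, −5], [1, 2]] with P⁻¹ = [[−2, −5], [1, 3]], and A = P·diag(3, −3)·P⁻¹.
Then A⁸ = P·diag(6561, 6561)·P⁻¹ = [[−19683, −32805], [6561, 13122]] · [[−2, −5], [1, 3]] = [[6561, 0], [0, 6561]].

[[6561, 0], [0, 6561]]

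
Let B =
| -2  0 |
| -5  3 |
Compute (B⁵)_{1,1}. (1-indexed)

-32

tr B = 1 and det B = -6, so the characteristic polynomial is λ² − (1)λ + (-6) with roots 3 and -2.
Eigenvectors give P = [[0, 1], [-1, 1]] with P⁻¹ = [[1, -1], [1, 0]], and B = P·diag(3, -2)·P⁻¹.
Then B⁵ = P·diag(243, -32)·P⁻¹ = [[0, -32], [-243, -32]] · [[1, -1], [1, 0]] = [[-32, 0], [-275, 243]].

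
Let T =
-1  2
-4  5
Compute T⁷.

[[-2185, 2186], [-4372, 4373]]

tr T = 4 and det T = 3, so the characteristic polynomial is λ² − (4)λ + (3) with roots 3 and 1.
Eigenvectors give P = [[1, -1], [2, -1]] with P⁻¹ = [[-1, 1], [-2, 1]], and T = P·diag(3, 1)·P⁻¹.
Then T⁷ = P·diag(2187, 1)·P⁻¹ = [[2187, -1], [4374, -1]] · [[-1, 1], [-2, 1]] = [[-2185, 2186], [-4372, 4373]].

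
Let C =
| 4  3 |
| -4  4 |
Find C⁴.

C² = [[4, 24], [-32, 4]]
C³ = [[-80, 108], [-144, -80]]
C⁴ = [[-752, 192], [-256, -752]]

[[-752, 192], [-256, -752]]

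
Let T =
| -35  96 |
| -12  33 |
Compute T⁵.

tr T = -2 and det T = -3, so the characteristic polynomial is λ² − (-2)λ + (-3) with roots -3 and 1.
Eigenvectors give P = [[3, -8], [1, -3]] with P⁻¹ = [[3, -8], [1, -3]], and T = P·diag(-3, 1)·P⁻¹.
Then T⁵ = P·diag(-243, 1)·P⁻¹ = [[-729, -8], [-243, -3]] · [[3, -8], [1, -3]] = [[-2195, 5856], [-732, 1953]].

[[-2195, 5856], [-732, 1953]]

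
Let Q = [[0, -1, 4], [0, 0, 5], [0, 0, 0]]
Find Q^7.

Q is strictly triangular, hence nilpotent: Q^3 = 0, so Q^7 = 0.

[[0, 0, 0], [0, 0, 0], [0, 0, 0]]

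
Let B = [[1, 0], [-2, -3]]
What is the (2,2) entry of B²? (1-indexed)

9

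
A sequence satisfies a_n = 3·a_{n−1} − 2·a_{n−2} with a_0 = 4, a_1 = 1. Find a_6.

−185

With companion matrix M = [[3, −2], [1, 0]], [a_n, a_{n−1}]ᵀ = M·[a_{n−1}, a_{n−2}]ᵀ, so [a_6, a_5]ᵀ = M⁵·[a_1, a_0]ᵀ.
M⁵ = [[63, −62], [31, −30]], giving [a_6, a_5]ᵀ = [[−185], [−89]].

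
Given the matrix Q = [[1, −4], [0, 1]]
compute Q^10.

[[1, −40], [0, 1]]

Q = I + N where N = [[0, −4], [0, 0]] is strictly upper-triangular, so N^2 = 0.
(I + N)^10 = I + 10·N = [[1, −40], [0, 1]].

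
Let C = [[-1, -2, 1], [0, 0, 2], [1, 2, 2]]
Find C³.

C² = [[2, 4, -3], [2, 4, 4], [1, 2, 9]]
C³ = [[-5, -10, 4], [2, 4, 18], [8, 16, 23]]

[[-5, -10, 4], [2, 4, 18], [8, 16, 23]]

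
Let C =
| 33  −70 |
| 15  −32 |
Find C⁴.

tr C = 1 and det C = −6, so the characteristic polynomial is λ² − (1)λ + (−6) with roots 3 and −2.
Eigenvectors give P = [[−7, 2], [−3, 1]] with P⁻¹ = [[−1, 2], [−3, 7]], and C = P·diag(3, −2)·P⁻¹.
Then C⁴ = P·diag(81, 16)·P⁻¹ = [[−567, 32], [−243, 16]] · [[−1, 2], [−3, 7]] = [[471, −910], [195, −374]].

[[471, −910], [195, −374]]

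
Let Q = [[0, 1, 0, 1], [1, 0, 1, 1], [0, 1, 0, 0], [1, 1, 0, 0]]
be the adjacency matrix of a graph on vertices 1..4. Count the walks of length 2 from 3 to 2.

0

The number of length-2 walks from vertex 3 to vertex 2 is entry (3,2) of Q², where Q is the adjacency matrix.
Q² = [[2, 1, 1, 1], [1, 3, 0, 1], [1, 0, 1, 1], [1, 1, 1, 2]]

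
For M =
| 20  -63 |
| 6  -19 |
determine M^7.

[[902, -2709], [258, -775]]

tr M = 1 and det M = -2, so the characteristic polynomial is λ² − (1)λ + (-2) with roots 2 and -1.
Eigenvectors give P = [[7, 3], [2, 1]] with P⁻¹ = [[1, -3], [-2, 7]], and M = P·diag(2, -1)·P⁻¹.
Then M^7 = P·diag(128, -1)·P⁻¹ = [[896, -3], [256, -1]] · [[1, -3], [-2, 7]] = [[902, -2709], [258, -775]].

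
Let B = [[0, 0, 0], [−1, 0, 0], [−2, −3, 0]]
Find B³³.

B is strictly triangular, hence nilpotent: B³ = 0, so B³³ = 0.

[[0, 0, 0], [0, 0, 0], [0, 0, 0]]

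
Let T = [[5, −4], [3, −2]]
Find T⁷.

[[509, −508], [381, −380]]

tr T = 3 and det T = 2, so the characteristic polynomial is λ² − (3)λ + (2) with roots 1 and 2.
Eigenvectors give P = [[1, 4], [1, 3]] with P⁻¹ = [[−3, 4], [1, −1]], and T = P·diag(1, 2)·P⁻¹.
Then T⁷ = P·diag(1, 128)·P⁻¹ = [[1, 512], [1, 384]] · [[−3, 4], [1, −1]] = [[509, −508], [381, −380]].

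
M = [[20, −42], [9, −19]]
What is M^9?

tr M = 1 and det M = −2, so the characteristic polynomial is λ² − (1)λ + (−2) with roots 2 and −1.
Eigenvectors give P = [[7, 2], [3, 1]] with P⁻¹ = [[1, −2], [−3, 7]], and M = P·diag(2, −1)·P⁻¹.
Then M^9 = P·diag(512, −1)·P⁻¹ = [[3584, −2], [1536, −1]] · [[1, −2], [−3, 7]] = [[3590, −7182], [1539, −3079]].

[[3590, −7182], [1539, −3079]]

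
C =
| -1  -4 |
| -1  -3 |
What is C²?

[[5, 16], [4, 13]]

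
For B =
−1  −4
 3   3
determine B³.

[[−13, 20], [−15, −33]]

B² = [[−11, −8], [6, −3]]
B³ = [[−13, 20], [−15, −33]]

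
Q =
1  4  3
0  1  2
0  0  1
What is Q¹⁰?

Q = I + N where N = [[0, 4, 3], [0, 0, 2], [0, 0, 0]] is strictly upper-triangular, so N³ = 0.
(I + N)¹⁰ = I + 10·N + 45·N² = [[1, 40, 390], [0, 1, 20], [0, 0, 1]].

[[1, 40, 390], [0, 1, 20], [0, 0, 1]]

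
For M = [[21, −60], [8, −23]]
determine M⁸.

tr M = −2 and det M = −3, so the characteristic polynomial is λ² − (−2)λ + (−3) with roots 1 and −3.
Eigenvectors give P = [[3, −5], [1, −2]] with P⁻¹ = [[2, −5], [1, −3]], and M = P·diag(1, −3)·P⁻¹.
Then M⁸ = P·diag(1, 6561)·P⁻¹ = [[3, −32805], [1, −13122]] · [[2, −5], [1, −3]] = [[−32799, 98400], [−13120, 39361]].

[[−32799, 98400], [−13120, 39361]]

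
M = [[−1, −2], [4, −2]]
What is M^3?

[[31, 2], [−4, 32]]

M^2 = [[−7, 6], [−12, −4]]
M^3 = [[31, 2], [−4, 32]]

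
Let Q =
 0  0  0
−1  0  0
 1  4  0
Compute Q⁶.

[[0, 0, 0], [0, 0, 0], [0, 0, 0]]

Q is strictly triangular, hence nilpotent: Q³ = 0, so Q⁶ = 0.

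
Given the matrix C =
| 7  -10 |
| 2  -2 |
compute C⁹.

[[96367, -191710], [38342, -76172]]

tr C = 5 and det C = 6, so the characteristic polynomial is λ² − (5)λ + (6) with roots 3 and 2.
Eigenvectors give P = [[5, 2], [2, 1]] with P⁻¹ = [[1, -2], [-2, 5]], and C = P·diag(3, 2)·P⁻¹.
Then C⁹ = P·diag(19683, 512)·P⁻¹ = [[98415, 1024], [39366, 512]] · [[1, -2], [-2, 5]] = [[96367, -191710], [38342, -76172]].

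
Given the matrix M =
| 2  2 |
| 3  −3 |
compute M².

[[10, −2], [−3, 15]]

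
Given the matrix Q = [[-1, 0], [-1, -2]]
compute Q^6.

[[1, 0], [63, 64]]

tr Q = -3 and det Q = 2, so the characteristic polynomial is λ² − (-3)λ + (2) with roots -1 and -2.
Eigenvectors give P = [[-1, 0], [1, 1]] with P⁻¹ = [[-1, 0], [1, 1]], and Q = P·diag(-1, -2)·P⁻¹.
Then Q^6 = P·diag(1, 64)·P⁻¹ = [[-1, 0], [1, 64]] · [[-1, 0], [1, 1]] = [[1, 0], [63, 64]].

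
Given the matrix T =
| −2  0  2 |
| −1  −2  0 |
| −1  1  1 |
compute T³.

T² = [[2, 2, −2], [4, 4, −2], [0, −1, −1]]
T³ = [[−4, −6, 2], [−10, −10, 6], [2, 1, −1]]

[[−4, −6, 2], [−10, −10, 6], [2, 1, −1]]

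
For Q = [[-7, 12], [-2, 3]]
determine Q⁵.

[[-727, 1452], [-242, 483]]

tr Q = -4 and det Q = 3, so the characteristic polynomial is λ² − (-4)λ + (3) with roots -3 and -1.
Eigenvectors give P = [[3, -2], [1, -1]] with P⁻¹ = [[1, -2], [1, -3]], and Q = P·diag(-3, -1)·P⁻¹.
Then Q⁵ = P·diag(-243, -1)·P⁻¹ = [[-729, 2], [-243, 1]] · [[1, -2], [1, -3]] = [[-727, 1452], [-242, 483]].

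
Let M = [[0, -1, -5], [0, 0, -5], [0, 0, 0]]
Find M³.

[[0, 0, 0], [0, 0, 0], [0, 0, 0]]

M is strictly triangular, hence nilpotent: M³ = 0, so M³ = 0.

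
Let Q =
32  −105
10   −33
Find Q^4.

tr Q = −1 and det Q = −6, so the characteristic polynomial is λ² − (−1)λ + (−6) with roots −3 and 2.
Eigenvectors give P = [[3, 7], [1, 2]] with P⁻¹ = [[−2, 7], [1, −3]], and Q = P·diag(−3, 2)·P⁻¹.
Then Q^4 = P·diag(81, 16)·P⁻¹ = [[243, 112], [81, 32]] · [[−2, 7], [1, −3]] = [[−374, 1365], [−130, 471]].

[[−374, 1365], [−130, 471]]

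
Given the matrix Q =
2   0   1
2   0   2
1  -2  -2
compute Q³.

[[6, 0, 1], [2, 4, 2], [1, -2, 2]]

Q² = [[5, -2, 0], [6, -4, -2], [-4, 4, 1]]
Q³ = [[6, 0, 1], [2, 4, 2], [1, -2, 2]]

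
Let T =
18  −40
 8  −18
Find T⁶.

tr T = 0 and det T = −4, so the characteristic polynomial is λ² − (0)λ + (−4) with roots −2 and 2.
Eigenvectors give P = [[2, −5], [1, −2]] with P⁻¹ = [[−2, 5], [−1, 2]], and T = P·diag(−2, 2)·P⁻¹.
Then T⁶ = P·diag(64, 64)·P⁻¹ = [[128, −320], [64, −128]] · [[−2, 5], [−1, 2]] = [[64, 0], [0, 64]].

[[64, 0], [0, 64]]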